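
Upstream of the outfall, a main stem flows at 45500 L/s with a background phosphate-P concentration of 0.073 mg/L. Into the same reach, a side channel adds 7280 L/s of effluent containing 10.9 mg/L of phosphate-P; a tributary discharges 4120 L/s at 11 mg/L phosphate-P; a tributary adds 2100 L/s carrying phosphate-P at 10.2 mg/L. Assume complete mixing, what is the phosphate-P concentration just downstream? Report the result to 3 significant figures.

Conservation of mass: C = (45500·0.07300 + 7280·10.90 + 4120·11.00 + 2100·10.20) / 59000 = 149400/59000 = 2.532 mg/L.

2.53 mg/L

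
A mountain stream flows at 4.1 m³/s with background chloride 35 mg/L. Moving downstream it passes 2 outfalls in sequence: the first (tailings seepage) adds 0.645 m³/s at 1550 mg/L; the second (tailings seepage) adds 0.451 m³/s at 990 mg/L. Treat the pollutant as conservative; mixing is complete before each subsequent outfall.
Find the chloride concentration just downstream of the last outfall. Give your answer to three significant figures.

Outfall 1: combined Q = 4.745 m³/s; C = (4.100·35.00 + 0.6450·1550)/4.745 = 240.9 mg/L.
Outfall 2: combined Q = 5.196 m³/s; C = (4.745·240.9 + 0.4510·990.0)/5.196 = 306.0 mg/L.

306 mg/L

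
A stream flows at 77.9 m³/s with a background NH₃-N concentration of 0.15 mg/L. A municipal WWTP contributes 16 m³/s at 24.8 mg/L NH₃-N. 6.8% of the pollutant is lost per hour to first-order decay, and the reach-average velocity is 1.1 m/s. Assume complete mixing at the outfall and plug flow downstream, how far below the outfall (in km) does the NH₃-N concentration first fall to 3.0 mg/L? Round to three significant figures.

20.9 km

Flow-weighted average: C = (77.90·0.1500 + 16.00·24.80) / 93.90 = 408.5/93.90 = 4.350 mg/L.
6.8%/h lost → k = −ln(1 − 0.068) = 0.07042 h⁻¹.
Set 4.350·exp(−k·t) = 3.0 → t = ln(4.350/3.0)/k = 19000 s = 5.277 h.
Distance = v·t = 1.1·19000 = 20900 m = 20.90 km.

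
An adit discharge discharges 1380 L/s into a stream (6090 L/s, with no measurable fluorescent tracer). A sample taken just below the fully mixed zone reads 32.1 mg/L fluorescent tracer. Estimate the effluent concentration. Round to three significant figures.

174 mg/L

Mass balance: 6090·0 + 1380·Cₑ = 7470·32.10
→ Cₑ = (7470·32.10 − 6090·0) / 1380 = 173.8 mg/L.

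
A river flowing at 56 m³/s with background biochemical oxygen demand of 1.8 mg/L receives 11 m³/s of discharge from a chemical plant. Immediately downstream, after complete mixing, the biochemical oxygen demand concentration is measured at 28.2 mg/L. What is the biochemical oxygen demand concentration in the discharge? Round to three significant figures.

163 mg/L

Mass balance: 56.00·1.800 + 11.00·Cₑ = 67.00·28.20
→ Cₑ = (67.00·28.20 − 56.00·1.800) / 11.00 = 162.6 mg/L.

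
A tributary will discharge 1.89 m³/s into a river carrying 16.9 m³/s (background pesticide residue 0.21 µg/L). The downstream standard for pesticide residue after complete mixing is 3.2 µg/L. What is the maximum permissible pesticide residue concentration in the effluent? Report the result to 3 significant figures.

At the limit, (Qr·Cr + Qe·Cₑ)/(Qr + Qe) = 3.2:
Cₑ = (18.79·3.2 − 16.90·0.2100) / 1.890 = 29.94 µg/L.

29.9 µg/L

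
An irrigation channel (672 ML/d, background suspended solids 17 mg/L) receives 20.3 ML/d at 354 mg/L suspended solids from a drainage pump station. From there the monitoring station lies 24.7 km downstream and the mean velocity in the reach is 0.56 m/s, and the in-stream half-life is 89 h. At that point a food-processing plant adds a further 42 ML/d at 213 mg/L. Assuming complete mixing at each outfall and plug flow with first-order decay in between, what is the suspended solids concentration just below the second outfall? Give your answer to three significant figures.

Mixed concentration C = ΣQC/ΣQ = (672.0·17.00 + 20.30·354.0) / 692.3 = 18610/692.3 = 26.88 mg/L; combined flow 692.3 ML/d.
Travel time t = 24.7·1000 / 0.56 = 44110 s = 12.25 h.
Half-life 89 h → k = ln 2 / 89 = 0.007788 h⁻¹ = 0.1869 d⁻¹.
Decay over the reach: 26.88·exp(−kt) = 26.88·0.9090 = 24.44 mg/L.
At the second outfall, C = (692.3·24.44 + 42.00·213.0) / (692.3 + 42.00) = 35.22 mg/L.

35.2 mg/L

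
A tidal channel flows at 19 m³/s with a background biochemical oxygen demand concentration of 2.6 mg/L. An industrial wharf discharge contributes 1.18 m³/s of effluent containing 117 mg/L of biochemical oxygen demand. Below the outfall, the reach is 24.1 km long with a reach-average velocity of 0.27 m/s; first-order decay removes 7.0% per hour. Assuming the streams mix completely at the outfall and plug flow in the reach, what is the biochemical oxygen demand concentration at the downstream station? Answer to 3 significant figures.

1.54 mg/L

After mixing, C = (19.00·2.600 + 1.180·117.0) / 20.18 = 187.5/20.18 = 9.289 mg/L.
Travel time t = 24.1·1000 / 0.27 = 89260 s = 24.79 h.
7.0%/h lost → k = −ln(1 − 0.07) = 0.07257 h⁻¹.
First-order decay: C = 9.289·exp(−k·t) = 9.289·0.1654 = 1.537 mg/L.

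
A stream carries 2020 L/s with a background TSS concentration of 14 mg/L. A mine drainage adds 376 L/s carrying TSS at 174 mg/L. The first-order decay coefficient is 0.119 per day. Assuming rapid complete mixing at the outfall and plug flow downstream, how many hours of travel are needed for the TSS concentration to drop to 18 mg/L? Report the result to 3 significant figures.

156 h

After mixing, C = (2020·14.00 + 376.0·174.0) / 2396 = 93700/2396 = 39.11 mg/L.
39.11·exp(−k·t) = 18 → t = ln(39.11/18)/k = 563400 s = 156.5 h.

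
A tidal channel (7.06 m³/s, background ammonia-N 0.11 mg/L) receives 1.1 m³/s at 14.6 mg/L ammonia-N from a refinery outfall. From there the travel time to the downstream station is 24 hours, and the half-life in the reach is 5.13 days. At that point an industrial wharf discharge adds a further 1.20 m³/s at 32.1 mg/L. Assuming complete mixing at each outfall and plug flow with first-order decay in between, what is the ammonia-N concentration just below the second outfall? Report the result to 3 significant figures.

Conservation of mass: C = (7.060·0.1100 + 1.100·14.60) / 8.160 = 16.84/8.160 = 2.063 mg/L; combined flow 8.160 m³/s.
Half-life 5.13 d → k = ln 2 / 5.13 = 0.1351 d⁻¹.
First-order decay: C = 2.063·exp(−k·t) = 2.063·0.8736 = 1.803 mg/L.
Second outfall: C = (8.160·1.803 + 1.200·32.10)/9.360 = 5.687 mg/L.

5.69 mg/L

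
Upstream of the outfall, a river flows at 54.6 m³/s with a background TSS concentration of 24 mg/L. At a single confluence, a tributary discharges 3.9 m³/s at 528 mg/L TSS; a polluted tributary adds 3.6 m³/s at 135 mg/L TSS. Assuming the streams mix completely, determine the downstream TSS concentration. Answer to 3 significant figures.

62.1 mg/L

After mixing, C = (54.60·24.00 + 3.900·528.0 + 3.600·135.0) / 62.10 = 3856/62.10 = 62.09 mg/L.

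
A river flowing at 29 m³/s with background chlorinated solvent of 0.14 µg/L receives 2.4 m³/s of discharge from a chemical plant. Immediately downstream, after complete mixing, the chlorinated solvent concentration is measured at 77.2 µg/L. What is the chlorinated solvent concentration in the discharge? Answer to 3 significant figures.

1010 µg/L

Mass balance: 29.00·0.1400 + 2.400·Cₑ = 31.40·77.20
→ Cₑ = (31.40·77.20 − 29.00·0.1400) / 2.400 = 1008 µg/L.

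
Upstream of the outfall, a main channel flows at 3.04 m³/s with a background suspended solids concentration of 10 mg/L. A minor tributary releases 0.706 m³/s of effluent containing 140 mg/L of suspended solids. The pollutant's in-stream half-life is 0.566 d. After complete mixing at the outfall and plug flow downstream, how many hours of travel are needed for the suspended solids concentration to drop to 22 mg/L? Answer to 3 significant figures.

Flow-weighted average: C = (3.040·10.00 + 0.7060·140.0) / 3.746 = 129.2/3.746 = 34.50 mg/L.
Half-life 0.566 d → k = ln 2 / 0.566 = 1.225 d⁻¹.
34.50·exp(−k·t) = 22 → t = ln(34.50/22)/k = 31740 s = 8.818 h.

8.82 h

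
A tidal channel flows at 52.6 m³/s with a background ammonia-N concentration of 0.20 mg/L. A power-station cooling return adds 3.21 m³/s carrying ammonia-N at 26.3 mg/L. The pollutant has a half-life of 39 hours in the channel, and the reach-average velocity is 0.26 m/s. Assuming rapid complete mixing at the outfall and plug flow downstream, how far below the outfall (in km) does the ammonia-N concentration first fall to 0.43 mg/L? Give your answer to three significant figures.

Conservation of mass: C = (52.60·0.2000 + 3.210·26.30) / 55.81 = 94.94/55.81 = 1.701 mg/L.
Half-life 39 h → k = ln 2 / 39 = 0.01777 h⁻¹ = 0.4266 d⁻¹.
Set 1.701·exp(−k·t) = 0.43 → t = ln(1.701/0.43)/k = 278600 s = 77.38 h.
Distance = v·t = 0.26·278600 = 72430 m = 72.43 km.

72.4 km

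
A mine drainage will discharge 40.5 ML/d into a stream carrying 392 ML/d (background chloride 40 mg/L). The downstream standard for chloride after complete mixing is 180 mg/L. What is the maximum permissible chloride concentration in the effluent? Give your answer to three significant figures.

1540 mg/L

At the limit, (Qr·Cr + Qe·Cₑ)/(Qr + Qe) = 180:
Cₑ = (432.5·180 − 392.0·40.00) / 40.50 = 1535 mg/L.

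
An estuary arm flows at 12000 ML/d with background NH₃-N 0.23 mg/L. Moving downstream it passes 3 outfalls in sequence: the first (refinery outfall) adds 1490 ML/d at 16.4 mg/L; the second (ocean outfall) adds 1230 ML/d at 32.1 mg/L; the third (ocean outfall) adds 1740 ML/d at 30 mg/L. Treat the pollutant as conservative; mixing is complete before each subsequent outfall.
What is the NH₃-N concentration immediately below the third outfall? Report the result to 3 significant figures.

7.22 mg/L

Below outfall 1: Q → 13490 ML/d, C = (12000·0.2300 + 1490·16.40)/13490 = 2.016 mg/L.
Below outfall 2: Q → 14720 ML/d, C = (13490·2.016 + 1230·32.10)/14720 = 4.530 mg/L.
Below outfall 3: Q → 16460 ML/d, C = (14720·4.530 + 1740·30.00)/16460 = 7.222 mg/L.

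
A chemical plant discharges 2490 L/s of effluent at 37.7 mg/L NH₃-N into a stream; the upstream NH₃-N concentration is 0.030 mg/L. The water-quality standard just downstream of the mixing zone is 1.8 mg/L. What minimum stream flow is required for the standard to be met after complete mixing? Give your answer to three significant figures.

50500 L/s

Set C_mix = 1.8: (Q·0.03000 + 2490·37.70) / (Q + 2490) = 1.8
→ Q = 2490·(37.70 − 1.8)/(1.8 − 0.03000) = 50500 L/s.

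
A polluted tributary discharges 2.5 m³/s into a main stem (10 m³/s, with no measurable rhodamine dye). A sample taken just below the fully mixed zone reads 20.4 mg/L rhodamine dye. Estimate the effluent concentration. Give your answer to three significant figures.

Mass balance: 10.00·0 + 2.500·Cₑ = 12.50·20.40
→ Cₑ = (12.50·20.40 − 10.00·0) / 2.500 = 102.0 mg/L.

102 mg/L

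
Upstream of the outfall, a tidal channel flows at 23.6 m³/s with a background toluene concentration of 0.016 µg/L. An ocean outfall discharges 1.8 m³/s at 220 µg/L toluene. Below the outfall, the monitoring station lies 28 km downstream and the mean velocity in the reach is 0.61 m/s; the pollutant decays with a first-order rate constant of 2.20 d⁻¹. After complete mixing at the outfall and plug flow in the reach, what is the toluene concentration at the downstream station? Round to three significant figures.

4.85 µg/L

Mass balance: C = (23.60·0.01600 + 1.800·220.0) / 25.40 = 396.4/25.40 = 15.61 µg/L.
Travel time t = 28·1000 / 0.61 = 45900 s = 12.75 h.
Applying C = C₀e^(−kt): 15.61 × 0.3107 = 4.849 µg/L.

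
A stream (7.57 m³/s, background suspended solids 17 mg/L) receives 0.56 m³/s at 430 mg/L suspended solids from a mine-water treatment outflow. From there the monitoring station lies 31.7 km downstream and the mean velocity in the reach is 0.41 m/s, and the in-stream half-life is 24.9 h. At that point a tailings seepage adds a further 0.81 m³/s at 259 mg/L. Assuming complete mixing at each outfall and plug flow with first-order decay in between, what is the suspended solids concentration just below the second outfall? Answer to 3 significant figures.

After mixing, C = (7.570·17.00 + 0.5600·430.0) / 8.130 = 369.5/8.130 = 45.45 mg/L; combined flow 8.130 m³/s.
Travel time t = 31.7·1000 / 0.41 = 77320 s = 21.48 h.
Half-life 24.9 h → k = ln 2 / 24.9 = 0.02784 h⁻¹ = 0.6681 d⁻¹.
First-order decay: C = 45.45·exp(−k·t) = 45.45·0.5500 = 25.00 mg/L.
Second outfall: C = (8.130·25.00 + 0.8100·259.0)/8.940 = 46.20 mg/L.

46.2 mg/L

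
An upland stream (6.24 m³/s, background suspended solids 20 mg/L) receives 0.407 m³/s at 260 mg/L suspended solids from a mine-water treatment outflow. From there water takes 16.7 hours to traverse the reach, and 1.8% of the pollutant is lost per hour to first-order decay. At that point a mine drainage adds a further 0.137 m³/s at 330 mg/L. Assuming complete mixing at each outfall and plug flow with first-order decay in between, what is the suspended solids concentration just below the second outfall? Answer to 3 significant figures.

After mixing, C = (6.240·20.00 + 0.4070·260.0) / 6.647 = 230.6/6.647 = 34.70 mg/L; combined flow 6.647 m³/s.
1.8%/h lost → k = −ln(1 − 0.018) = 0.01816 h⁻¹.
First-order decay: C = 34.70·exp(−k·t) = 34.70·0.7383 = 25.62 mg/L.
At the second outfall, C = (6.647·25.62 + 0.1370·330.0) / (6.647 + 0.1370) = 31.76 mg/L.

31.8 mg/L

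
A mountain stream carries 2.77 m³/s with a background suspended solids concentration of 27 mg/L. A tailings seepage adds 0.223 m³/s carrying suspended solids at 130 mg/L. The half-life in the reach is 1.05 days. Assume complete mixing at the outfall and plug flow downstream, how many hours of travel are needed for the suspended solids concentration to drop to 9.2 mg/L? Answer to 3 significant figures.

48.2 h

After mixing, C = (2.770·27.00 + 0.2230·130.0) / 2.993 = 103.8/2.993 = 34.67 mg/L.
Half-life 1.05 d → k = ln 2 / 1.05 = 0.6601 d⁻¹.
34.67·exp(−k·t) = 9.2 → t = ln(34.67/9.2)/k = 173700 s = 48.24 h.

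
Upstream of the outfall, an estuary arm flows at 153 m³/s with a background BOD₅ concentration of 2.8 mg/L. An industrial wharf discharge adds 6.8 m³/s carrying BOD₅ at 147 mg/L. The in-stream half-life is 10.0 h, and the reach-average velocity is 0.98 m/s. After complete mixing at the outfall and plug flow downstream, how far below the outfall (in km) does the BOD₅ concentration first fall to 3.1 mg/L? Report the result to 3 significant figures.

After mixing, C = (153.0·2.800 + 6.800·147.0) / 159.8 = 1428/159.8 = 8.936 mg/L.
Half-life 10.0 h → k = ln 2 / 10.0 = 0.06931 h⁻¹ = 1.664 d⁻¹.
Set 8.936·exp(−k·t) = 3.1 → t = ln(8.936/3.1)/k = 54990 s = 15.27 h.
Distance = v·t = 0.98·54990 = 53890 m = 53.89 km.

53.9 km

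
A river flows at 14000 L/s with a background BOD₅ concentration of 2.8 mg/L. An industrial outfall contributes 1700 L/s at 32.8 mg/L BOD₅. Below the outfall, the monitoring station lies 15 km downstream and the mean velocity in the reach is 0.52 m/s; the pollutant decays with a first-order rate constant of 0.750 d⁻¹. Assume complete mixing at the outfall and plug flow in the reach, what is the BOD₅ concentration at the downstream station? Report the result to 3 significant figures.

Conservation of mass: C = (14000·2.800 + 1700·32.80) / 15700 = 94960/15700 = 6.048 mg/L.
Travel time t = 15·1000 / 0.52 = 28850 s = 8.013 h.
Applying C = C₀e^(−kt): 6.048 × 0.7785 = 4.709 mg/L.

4.71 mg/L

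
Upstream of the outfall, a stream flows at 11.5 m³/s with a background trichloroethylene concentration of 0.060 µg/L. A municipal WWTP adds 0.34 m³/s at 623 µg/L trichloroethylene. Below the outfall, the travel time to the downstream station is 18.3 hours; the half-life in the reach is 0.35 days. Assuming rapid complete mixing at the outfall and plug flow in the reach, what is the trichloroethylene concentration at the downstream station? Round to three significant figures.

3.96 µg/L

Conservation of mass: C = (11.50·0.06000 + 0.3400·623.0) / 11.84 = 212.5/11.84 = 17.95 µg/L.
Half-life 0.35 d → k = ln 2 / 0.35 = 1.980 d⁻¹.
After decay, C = 17.95 × e^(−kt) = 17.95 × 0.2209 = 3.965 µg/L.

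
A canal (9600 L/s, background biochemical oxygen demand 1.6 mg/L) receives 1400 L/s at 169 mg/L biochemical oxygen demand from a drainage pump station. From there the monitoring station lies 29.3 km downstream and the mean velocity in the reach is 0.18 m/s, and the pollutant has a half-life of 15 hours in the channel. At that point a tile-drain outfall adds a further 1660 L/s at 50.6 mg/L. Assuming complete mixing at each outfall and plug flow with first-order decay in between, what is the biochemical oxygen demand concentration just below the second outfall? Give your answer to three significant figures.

Conservation of mass: C = (9600·1.600 + 1400·169.0) / 11000 = 252000/11000 = 22.91 mg/L; combined flow 11000 L/s.
Travel time t = 29.3·1000 / 0.18 = 162800 s = 45.22 h.
Half-life 15 h → k = ln 2 / 15 = 0.04621 h⁻¹ = 1.109 d⁻¹.
First-order decay: C = 22.91·exp(−k·t) = 22.91·0.1238 = 2.835 mg/L.
At the second outfall, C = (11000·2.835 + 1660·50.60) / (11000 + 1660) = 9.098 mg/L.

9.10 mg/L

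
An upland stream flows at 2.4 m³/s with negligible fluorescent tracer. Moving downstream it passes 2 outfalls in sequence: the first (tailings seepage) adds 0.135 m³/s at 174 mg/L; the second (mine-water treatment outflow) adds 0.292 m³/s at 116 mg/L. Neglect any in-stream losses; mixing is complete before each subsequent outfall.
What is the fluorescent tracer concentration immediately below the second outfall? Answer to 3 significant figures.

20.3 mg/L

Outfall 1: combined Q = 2.535 m³/s; C = (2.400·0 + 0.1350·174.0)/2.535 = 9.266 mg/L.
Outfall 2: combined Q = 2.827 m³/s; C = (2.535·9.266 + 0.2920·116.0)/2.827 = 20.29 mg/L.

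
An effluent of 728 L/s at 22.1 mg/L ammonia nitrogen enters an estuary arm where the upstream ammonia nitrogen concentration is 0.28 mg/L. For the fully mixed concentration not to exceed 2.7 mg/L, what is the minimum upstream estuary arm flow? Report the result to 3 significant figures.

Set C_mix = 2.7: (Q·0.2800 + 728.0·22.10) / (Q + 728.0) = 2.7
→ Q = 728.0·(22.10 − 2.7)/(2.7 − 0.2800) = 5836 L/s.

5840 L/s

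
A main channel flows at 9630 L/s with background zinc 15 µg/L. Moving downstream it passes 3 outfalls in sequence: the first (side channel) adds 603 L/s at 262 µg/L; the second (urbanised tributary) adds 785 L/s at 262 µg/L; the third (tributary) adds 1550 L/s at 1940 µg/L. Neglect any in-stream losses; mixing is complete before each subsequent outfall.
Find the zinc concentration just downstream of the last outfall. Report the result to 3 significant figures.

280 µg/L

After outfall 1: Q = 9630 + 603.0 = 10230 L/s; C = (9630·15.00 + 603.0·262.0)/10230 = 29.55 µg/L.
After outfall 2: Q = 10230 + 785.0 = 11020 L/s; C = (10230·29.55 + 785.0·262.0)/11020 = 46.12 µg/L.
After outfall 3: Q = 11020 + 1550 = 12570 L/s; C = (11020·46.12 + 1550·1940)/12570 = 279.7 µg/L.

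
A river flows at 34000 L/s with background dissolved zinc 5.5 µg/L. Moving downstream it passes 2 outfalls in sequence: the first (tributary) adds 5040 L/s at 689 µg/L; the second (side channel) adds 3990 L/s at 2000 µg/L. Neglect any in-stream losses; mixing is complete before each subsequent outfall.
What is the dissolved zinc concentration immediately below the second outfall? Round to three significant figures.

After outfall 1: Q = 34000 + 5040 = 39040 L/s; C = (34000·5.500 + 5040·689.0)/39040 = 93.74 µg/L.
After outfall 2: Q = 39040 + 3990 = 43030 L/s; C = (39040·93.74 + 3990·2000)/43030 = 270.5 µg/L.

270 µg/L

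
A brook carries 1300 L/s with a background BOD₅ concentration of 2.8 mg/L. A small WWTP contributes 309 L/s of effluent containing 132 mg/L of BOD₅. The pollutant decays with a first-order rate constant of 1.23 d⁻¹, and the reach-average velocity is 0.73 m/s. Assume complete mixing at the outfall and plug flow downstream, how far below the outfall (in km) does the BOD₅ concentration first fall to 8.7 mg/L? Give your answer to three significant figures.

Flow-weighted average: C = (1300·2.800 + 309.0·132.0) / 1609 = 44430/1609 = 27.61 mg/L.
Set 27.61·exp(−k·t) = 8.7 → t = ln(27.61/8.7)/k = 81130 s = 22.54 h.
Distance = v·t = 0.73·81130 = 59220 m = 59.22 km.

59.2 km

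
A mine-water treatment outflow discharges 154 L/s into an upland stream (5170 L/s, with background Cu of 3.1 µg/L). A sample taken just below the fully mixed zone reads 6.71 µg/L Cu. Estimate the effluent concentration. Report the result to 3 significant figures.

Mass balance: 5170·3.100 + 154.0·Cₑ = 5324·6.710
→ Cₑ = (5324·6.710 − 5170·3.100) / 154.0 = 127.9 µg/L.

128 µg/L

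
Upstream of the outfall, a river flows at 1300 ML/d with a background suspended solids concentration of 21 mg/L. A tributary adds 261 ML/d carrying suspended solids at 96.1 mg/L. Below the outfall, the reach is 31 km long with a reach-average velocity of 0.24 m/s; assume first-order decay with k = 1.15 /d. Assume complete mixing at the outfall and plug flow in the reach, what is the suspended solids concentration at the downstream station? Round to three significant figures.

Conservation of mass: C = (1300·21.00 + 261.0·96.10) / 1561 = 52380/1561 = 33.56 mg/L.
Travel time t = 31·1000 / 0.24 = 129200 s = 35.88 h.
Applying C = C₀e^(−kt): 33.56 × 0.1792 = 6.013 mg/L.

6.01 mg/L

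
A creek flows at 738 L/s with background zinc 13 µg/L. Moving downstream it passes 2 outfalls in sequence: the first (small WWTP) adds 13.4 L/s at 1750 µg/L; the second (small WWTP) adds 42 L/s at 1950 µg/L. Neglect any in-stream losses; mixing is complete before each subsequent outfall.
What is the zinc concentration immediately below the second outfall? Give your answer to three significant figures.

145 µg/L

Outfall 1: combined Q = 751.4 L/s; C = (738.0·13.00 + 13.40·1750)/751.4 = 43.98 µg/L.
Outfall 2: combined Q = 793.4 L/s; C = (751.4·43.98 + 42.00·1950)/793.4 = 144.9 µg/L.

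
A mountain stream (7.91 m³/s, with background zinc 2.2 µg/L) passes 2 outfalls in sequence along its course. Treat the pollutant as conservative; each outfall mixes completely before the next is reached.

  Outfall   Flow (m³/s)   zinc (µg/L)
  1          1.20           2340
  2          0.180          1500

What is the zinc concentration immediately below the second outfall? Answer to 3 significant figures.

Outfall 1: combined Q = 9.110 m³/s; C = (7.910·2.200 + 1.200·2340)/9.110 = 310.1 µg/L.
Outfall 2: combined Q = 9.290 m³/s; C = (9.110·310.1 + 0.1800·1500)/9.290 = 333.2 µg/L.

333 µg/L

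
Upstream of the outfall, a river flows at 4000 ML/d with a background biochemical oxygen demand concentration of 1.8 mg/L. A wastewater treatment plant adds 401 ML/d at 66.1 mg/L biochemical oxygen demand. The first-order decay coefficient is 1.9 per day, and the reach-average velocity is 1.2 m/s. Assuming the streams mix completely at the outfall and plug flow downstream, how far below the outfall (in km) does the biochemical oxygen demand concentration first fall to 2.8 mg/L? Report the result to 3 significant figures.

Conservation of mass: C = (4000·1.800 + 401.0·66.10) / 4401 = 33710/4401 = 7.659 mg/L.
Set 7.659·exp(−k·t) = 2.8 → t = ln(7.659/2.8)/k = 45760 s = 12.71 h.
Distance = v·t = 1.2·45760 = 54910 m = 54.91 km.

54.9 km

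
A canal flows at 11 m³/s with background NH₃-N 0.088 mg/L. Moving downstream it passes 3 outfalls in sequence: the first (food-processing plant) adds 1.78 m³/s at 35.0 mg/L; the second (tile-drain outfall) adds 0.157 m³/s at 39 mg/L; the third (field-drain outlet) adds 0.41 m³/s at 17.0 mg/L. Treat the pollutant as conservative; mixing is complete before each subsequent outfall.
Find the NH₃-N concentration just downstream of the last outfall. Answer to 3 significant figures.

5.72 mg/L

Outfall 1: combined Q = 12.78 m³/s; C = (11.00·0.08800 + 1.780·35.00)/12.78 = 4.951 mg/L.
Outfall 2: combined Q = 12.94 m³/s; C = (12.78·4.951 + 0.1570·39.00)/12.94 = 5.364 mg/L.
Outfall 3: combined Q = 13.35 m³/s; C = (12.94·5.364 + 0.4100·17.00)/13.35 = 5.721 mg/L.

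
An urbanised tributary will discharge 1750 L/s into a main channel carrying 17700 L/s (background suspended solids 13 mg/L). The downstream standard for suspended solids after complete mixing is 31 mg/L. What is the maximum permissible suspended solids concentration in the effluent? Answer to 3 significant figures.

213 mg/L

At the limit, (Qr·Cr + Qe·Cₑ)/(Qr + Qe) = 31:
Cₑ = (19450·31 − 17700·13.00) / 1750 = 213.1 mg/L.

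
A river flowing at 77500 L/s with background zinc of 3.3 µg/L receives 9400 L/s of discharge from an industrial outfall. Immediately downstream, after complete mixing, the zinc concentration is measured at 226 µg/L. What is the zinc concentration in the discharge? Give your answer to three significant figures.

Mass balance: 77500·3.300 + 9400·Cₑ = 86900·226.0
→ Cₑ = (86900·226.0 − 77500·3.300) / 9400 = 2062 µg/L.

2060 µg/L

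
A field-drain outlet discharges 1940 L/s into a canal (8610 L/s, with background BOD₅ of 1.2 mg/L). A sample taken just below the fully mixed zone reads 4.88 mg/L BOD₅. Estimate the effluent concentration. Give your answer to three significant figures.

Mass balance: 8610·1.200 + 1940·Cₑ = 10550·4.880
→ Cₑ = (10550·4.880 − 8610·1.200) / 1940 = 21.21 mg/L.

21.2 mg/L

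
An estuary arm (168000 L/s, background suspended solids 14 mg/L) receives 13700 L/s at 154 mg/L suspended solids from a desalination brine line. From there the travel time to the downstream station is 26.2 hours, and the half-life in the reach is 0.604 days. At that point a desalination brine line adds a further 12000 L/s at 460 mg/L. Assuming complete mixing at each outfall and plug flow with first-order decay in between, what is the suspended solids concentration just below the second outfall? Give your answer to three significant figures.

35.1 mg/L

Conservation of mass: C = (168000·14.00 + 13700·154.0) / 181700 = 4462000/181700 = 24.56 mg/L; combined flow 181700 L/s.
Half-life 0.604 d → k = ln 2 / 0.604 = 1.148 d⁻¹.
Decay over the reach: 24.56·exp(−kt) = 24.56·0.2857 = 7.016 mg/L.
At the second outfall, C = (181700·7.016 + 12000·460.0) / (181700 + 12000) = 35.08 mg/L.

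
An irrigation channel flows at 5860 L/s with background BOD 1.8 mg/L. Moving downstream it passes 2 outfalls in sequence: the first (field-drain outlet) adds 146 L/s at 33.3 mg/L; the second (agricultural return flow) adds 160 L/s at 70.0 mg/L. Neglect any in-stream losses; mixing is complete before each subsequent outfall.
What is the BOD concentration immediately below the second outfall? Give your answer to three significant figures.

Below outfall 1: Q → 6006 L/s, C = (5860·1.800 + 146.0·33.30)/6006 = 2.566 mg/L.
Below outfall 2: Q → 6166 L/s, C = (6006·2.566 + 160.0·70.00)/6166 = 4.316 mg/L.

4.32 mg/L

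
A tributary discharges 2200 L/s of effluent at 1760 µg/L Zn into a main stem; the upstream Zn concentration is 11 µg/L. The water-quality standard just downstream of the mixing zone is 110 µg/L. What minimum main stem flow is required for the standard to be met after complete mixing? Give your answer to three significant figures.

36700 L/s

Set C_mix = 110: (Q·11.00 + 2200·1760) / (Q + 2200) = 110
→ Q = 2200·(1760 − 110)/(110 − 11.00) = 36670 L/s.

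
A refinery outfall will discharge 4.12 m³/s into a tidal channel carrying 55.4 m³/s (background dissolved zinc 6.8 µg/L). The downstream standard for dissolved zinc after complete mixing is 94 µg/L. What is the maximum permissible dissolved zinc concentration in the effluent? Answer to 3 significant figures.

1270 µg/L

At the limit, (Qr·Cr + Qe·Cₑ)/(Qr + Qe) = 94:
Cₑ = (59.52·94 − 55.40·6.800) / 4.120 = 1267 µg/L.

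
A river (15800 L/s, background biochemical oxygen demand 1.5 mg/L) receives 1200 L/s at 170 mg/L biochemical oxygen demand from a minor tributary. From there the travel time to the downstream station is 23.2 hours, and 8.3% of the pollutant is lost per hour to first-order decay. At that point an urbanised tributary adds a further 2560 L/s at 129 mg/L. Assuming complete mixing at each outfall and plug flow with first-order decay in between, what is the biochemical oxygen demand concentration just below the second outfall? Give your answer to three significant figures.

Mixed concentration C = ΣQC/ΣQ = (15800·1.500 + 1200·170.0) / 17000 = 227700/17000 = 13.39 mg/L; combined flow 17000 L/s.
8.3%/h lost → k = −ln(1 − 0.083) = 0.08665 h⁻¹.
Applying C = C₀e^(−kt): 13.39 × 0.1340 = 1.794 mg/L.
At the second outfall, C = (17000·1.794 + 2560·129.0) / (17000 + 2560) = 18.44 mg/L.

18.4 mg/L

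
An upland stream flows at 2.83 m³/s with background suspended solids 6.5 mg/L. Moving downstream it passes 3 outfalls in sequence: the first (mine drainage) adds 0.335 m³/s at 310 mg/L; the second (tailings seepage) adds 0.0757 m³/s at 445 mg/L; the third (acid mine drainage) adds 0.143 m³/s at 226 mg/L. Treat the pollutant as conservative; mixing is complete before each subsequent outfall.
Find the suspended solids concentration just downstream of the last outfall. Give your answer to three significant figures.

After outfall 1: Q = 2.830 + 0.3350 = 3.165 m³/s; C = (2.830·6.500 + 0.3350·310.0)/3.165 = 38.62 mg/L.
After outfall 2: Q = 3.165 + 0.07570 = 3.241 m³/s; C = (3.165·38.62 + 0.07570·445.0)/3.241 = 48.12 mg/L.
After outfall 3: Q = 3.241 + 0.1430 = 3.384 m³/s; C = (3.241·48.12 + 0.1430·226.0)/3.384 = 55.63 mg/L.

55.6 mg/L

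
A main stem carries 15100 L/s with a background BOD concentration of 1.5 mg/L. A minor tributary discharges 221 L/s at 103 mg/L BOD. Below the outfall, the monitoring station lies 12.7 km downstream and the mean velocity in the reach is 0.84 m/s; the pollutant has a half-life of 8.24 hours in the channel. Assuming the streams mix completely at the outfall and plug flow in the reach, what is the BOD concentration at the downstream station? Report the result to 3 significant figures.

Mixed concentration C = ΣQC/ΣQ = (15100·1.500 + 221.0·103.0) / 15320 = 45410/15320 = 2.964 mg/L.
Travel time t = 12.7·1000 / 0.84 = 15120 s = 4.200 h.
Half-life 8.24 h → k = ln 2 / 8.24 = 0.08412 h⁻¹ = 2.019 d⁻¹.
First-order decay: C = 2.964·exp(−k·t) = 2.964·0.7024 = 2.082 mg/L.

2.08 mg/L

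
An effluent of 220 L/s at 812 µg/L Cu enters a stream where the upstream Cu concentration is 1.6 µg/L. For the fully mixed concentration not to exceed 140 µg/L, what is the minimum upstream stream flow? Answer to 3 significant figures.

1070 L/s

Set C_mix = 140: (Q·1.600 + 220.0·812.0) / (Q + 220.0) = 140
→ Q = 220.0·(812.0 − 140)/(140 − 1.600) = 1068 L/s.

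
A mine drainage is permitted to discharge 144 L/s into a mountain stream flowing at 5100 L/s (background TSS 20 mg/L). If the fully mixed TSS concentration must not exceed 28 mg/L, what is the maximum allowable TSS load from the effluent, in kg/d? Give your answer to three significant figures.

Mass balance at the limit: 5100·20.00 + 144.0·Cₑ = 5244·28 → Cₑ = 311.3 mg/L.
144.0 L/s = 0.1440 m³/s. Load = 0.1440 m³/s × 311.3 g/m³ × 86 400 s/d = 3873 kg/d.

3870 kg/d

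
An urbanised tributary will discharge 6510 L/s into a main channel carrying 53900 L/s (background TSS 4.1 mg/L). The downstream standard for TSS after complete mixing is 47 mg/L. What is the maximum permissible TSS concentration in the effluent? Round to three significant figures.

402 mg/L

At the limit, (Qr·Cr + Qe·Cₑ)/(Qr + Qe) = 47:
Cₑ = (60410·47 − 53900·4.100) / 6510 = 402.2 mg/L.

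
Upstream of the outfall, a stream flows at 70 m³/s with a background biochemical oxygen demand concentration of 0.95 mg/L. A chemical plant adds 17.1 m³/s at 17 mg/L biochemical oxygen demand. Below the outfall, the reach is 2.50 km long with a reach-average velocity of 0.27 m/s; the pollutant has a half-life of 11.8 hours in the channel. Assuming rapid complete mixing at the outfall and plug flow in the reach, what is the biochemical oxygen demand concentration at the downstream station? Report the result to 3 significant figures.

3.53 mg/L

Conservation of mass: C = (70.00·0.9500 + 17.10·17.00) / 87.10 = 357.2/87.10 = 4.101 mg/L.
Travel time t = 2.50·1000 / 0.27 = 9259 s = 2.572 h.
Half-life 11.8 h → k = ln 2 / 11.8 = 0.05874 h⁻¹ = 1.410 d⁻¹.
Decay over the reach: 4.101·exp(−kt) = 4.101·0.8598 = 3.526 mg/L.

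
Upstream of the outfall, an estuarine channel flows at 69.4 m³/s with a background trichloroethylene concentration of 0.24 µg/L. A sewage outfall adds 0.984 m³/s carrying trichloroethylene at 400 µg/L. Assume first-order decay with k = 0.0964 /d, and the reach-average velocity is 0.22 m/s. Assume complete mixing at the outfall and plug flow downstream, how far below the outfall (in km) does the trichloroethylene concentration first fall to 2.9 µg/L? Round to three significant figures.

Mixed concentration C = ΣQC/ΣQ = (69.40·0.2400 + 0.9840·400.0) / 70.38 = 410.3/70.38 = 5.829 µg/L.
Set 5.829·exp(−k·t) = 2.9 → t = ln(5.829/2.9)/k = 625700 s = 173.8 h.
Distance = v·t = 0.22·625700 = 137700 m = 137.7 km.

138 km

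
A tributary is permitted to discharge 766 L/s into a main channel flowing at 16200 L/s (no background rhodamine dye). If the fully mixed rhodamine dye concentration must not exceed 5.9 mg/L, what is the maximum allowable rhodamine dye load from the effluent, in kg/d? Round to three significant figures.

Mass balance at the limit: 16200·0 + 766.0·Cₑ = 16970·5.9 → Cₑ = 130.7 mg/L.
766.0 L/s = 0.7660 m³/s. Load = 0.7660 m³/s × 130.7 g/m³ × 86 400 s/d = 8649 kg/d.

8650 kg/d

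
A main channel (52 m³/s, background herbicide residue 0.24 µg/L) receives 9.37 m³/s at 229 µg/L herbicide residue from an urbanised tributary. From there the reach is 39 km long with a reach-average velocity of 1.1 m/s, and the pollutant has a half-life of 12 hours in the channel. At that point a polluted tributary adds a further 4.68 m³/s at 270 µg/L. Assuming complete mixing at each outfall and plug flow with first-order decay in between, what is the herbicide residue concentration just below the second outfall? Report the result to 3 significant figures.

Mass balance: C = (52.00·0.2400 + 9.370·229.0) / 61.37 = 2158/61.37 = 35.17 µg/L; combined flow 61.37 m³/s.
Travel time t = 39·1000 / 1.1 = 35450 s = 9.848 h.
Half-life 12 h → k = ln 2 / 12 = 0.05776 h⁻¹ = 1.386 d⁻¹.
Applying C = C₀e^(−kt): 35.17 × 0.5662 = 19.91 µg/L.
Second outfall: C = (61.37·19.91 + 4.680·270.0)/66.05 = 37.63 µg/L.

37.6 µg/L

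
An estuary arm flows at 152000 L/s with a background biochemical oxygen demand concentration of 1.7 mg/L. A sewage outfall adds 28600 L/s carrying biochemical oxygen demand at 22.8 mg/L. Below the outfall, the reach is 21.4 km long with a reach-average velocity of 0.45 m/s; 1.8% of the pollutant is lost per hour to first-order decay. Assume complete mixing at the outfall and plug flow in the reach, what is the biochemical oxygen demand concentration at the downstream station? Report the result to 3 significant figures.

3.97 mg/L

Mass balance: C = (152000·1.700 + 28600·22.80) / 180600 = 910500/180600 = 5.041 mg/L.
Travel time t = 21.4·1000 / 0.45 = 47560 s = 13.21 h.
1.8%/h lost → k = −ln(1 − 0.018) = 0.01816 h⁻¹.
Decay over the reach: 5.041·exp(−kt) = 5.041·0.7867 = 3.966 mg/L.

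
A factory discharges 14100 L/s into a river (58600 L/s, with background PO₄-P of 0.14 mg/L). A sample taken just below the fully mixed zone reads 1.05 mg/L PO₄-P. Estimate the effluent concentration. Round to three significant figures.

4.83 mg/L

Mass balance: 58600·0.1400 + 14100·Cₑ = 72700·1.050
→ Cₑ = (72700·1.050 − 58600·0.1400) / 14100 = 4.832 mg/L.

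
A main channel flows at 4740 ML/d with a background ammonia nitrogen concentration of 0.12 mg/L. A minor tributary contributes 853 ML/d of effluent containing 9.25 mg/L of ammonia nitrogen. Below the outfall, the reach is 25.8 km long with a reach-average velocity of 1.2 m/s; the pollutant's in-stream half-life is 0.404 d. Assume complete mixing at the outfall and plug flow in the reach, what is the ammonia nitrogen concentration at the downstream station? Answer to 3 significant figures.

0.987 mg/L

Mixed concentration C = ΣQC/ΣQ = (4740·0.1200 + 853.0·9.250) / 5593 = 8459/5593 = 1.512 mg/L.
Travel time t = 25.8·1000 / 1.2 = 21500 s = 5.972 h.
Half-life 0.404 d → k = ln 2 / 0.404 = 1.716 d⁻¹.
After decay, C = 1.512 × e^(−kt) = 1.512 × 0.6525 = 0.9869 mg/L.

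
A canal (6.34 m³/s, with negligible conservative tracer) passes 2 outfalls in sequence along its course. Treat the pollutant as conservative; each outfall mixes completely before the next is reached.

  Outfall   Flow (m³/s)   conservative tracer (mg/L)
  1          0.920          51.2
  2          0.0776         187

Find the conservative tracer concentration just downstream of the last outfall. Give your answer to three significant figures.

8.40 mg/L

After outfall 1: Q = 6.340 + 0.9200 = 7.260 m³/s; C = (6.340·0 + 0.9200·51.20)/7.260 = 6.488 mg/L.
After outfall 2: Q = 7.260 + 0.07760 = 7.338 m³/s; C = (7.260·6.488 + 0.07760·187.0)/7.338 = 8.397 mg/L.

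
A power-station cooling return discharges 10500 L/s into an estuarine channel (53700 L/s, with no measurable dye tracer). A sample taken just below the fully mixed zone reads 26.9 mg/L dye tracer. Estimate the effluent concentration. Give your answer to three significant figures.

Mass balance: 53700·0 + 10500·Cₑ = 64200·26.90
→ Cₑ = (64200·26.90 − 53700·0) / 10500 = 164.5 mg/L.

164 mg/L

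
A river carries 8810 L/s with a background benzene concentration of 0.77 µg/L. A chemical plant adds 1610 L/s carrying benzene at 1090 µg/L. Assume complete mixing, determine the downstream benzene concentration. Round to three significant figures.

After mixing, C = (8810·0.7700 + 1610·1090) / 10420 = 1762000/10420 = 169.1 µg/L.

169 µg/L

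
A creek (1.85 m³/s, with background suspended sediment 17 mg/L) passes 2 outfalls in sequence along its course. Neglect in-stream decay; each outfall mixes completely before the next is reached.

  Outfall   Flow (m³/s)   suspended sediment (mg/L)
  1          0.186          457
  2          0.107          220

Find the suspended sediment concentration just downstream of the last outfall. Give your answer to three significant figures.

After outfall 1: Q = 1.850 + 0.1860 = 2.036 m³/s; C = (1.850·17.00 + 0.1860·457.0)/2.036 = 57.20 mg/L.
After outfall 2: Q = 2.036 + 0.1070 = 2.143 m³/s; C = (2.036·57.20 + 0.1070·220.0)/2.143 = 65.33 mg/L.

65.3 mg/L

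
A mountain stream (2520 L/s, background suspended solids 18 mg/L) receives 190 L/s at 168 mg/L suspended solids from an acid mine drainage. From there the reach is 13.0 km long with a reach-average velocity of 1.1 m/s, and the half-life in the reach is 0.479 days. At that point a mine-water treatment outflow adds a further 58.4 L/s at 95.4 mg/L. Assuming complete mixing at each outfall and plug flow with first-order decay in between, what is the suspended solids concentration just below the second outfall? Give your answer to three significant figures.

24.9 mg/L

Mixed concentration C = ΣQC/ΣQ = (2520·18.00 + 190.0·168.0) / 2710 = 77280/2710 = 28.52 mg/L; combined flow 2710 L/s.
Travel time t = 13.0·1000 / 1.1 = 11820 s = 3.283 h.
Half-life 0.479 d → k = ln 2 / 0.479 = 1.447 d⁻¹.
After decay, C = 28.52 × e^(−kt) = 28.52 × 0.8204 = 23.40 mg/L.
At the second outfall, C = (2710·23.40 + 58.40·95.40) / (2710 + 58.40) = 24.91 mg/L.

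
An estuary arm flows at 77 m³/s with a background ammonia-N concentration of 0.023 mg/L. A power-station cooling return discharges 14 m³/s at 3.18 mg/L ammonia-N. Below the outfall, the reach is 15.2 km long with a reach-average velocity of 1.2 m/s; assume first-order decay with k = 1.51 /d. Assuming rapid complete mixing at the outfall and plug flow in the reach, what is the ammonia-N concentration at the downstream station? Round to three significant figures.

0.408 mg/L

Conservation of mass: C = (77.00·0.02300 + 14.00·3.180) / 91.00 = 46.29/91.00 = 0.5087 mg/L.
Travel time t = 15.2·1000 / 1.2 = 12670 s = 3.519 h.
First-order decay: C = 0.5087·exp(−k·t) = 0.5087·0.8014 = 0.4077 mg/L.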